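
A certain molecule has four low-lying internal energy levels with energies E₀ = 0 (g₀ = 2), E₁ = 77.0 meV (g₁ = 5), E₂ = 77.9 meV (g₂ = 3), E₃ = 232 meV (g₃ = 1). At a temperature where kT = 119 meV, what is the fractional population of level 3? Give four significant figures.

Eᵢ/kT = 0, 0.647059, 0.654622, 1.94958.
Z = Σ gᵢe^(−Eᵢ/kT) = 2·e^(−0) + 5·e^(−0.647059) + 3·e^(−0.654622) + 1·e^(−1.94958) = 2.00000 + 2.61792 + 1.55892 + 0.142334 = 6.31917.
P₃ = g₃ e^(−E₃/kT) / Z = 0.142334/6.31917 = 0.02252.

0.02252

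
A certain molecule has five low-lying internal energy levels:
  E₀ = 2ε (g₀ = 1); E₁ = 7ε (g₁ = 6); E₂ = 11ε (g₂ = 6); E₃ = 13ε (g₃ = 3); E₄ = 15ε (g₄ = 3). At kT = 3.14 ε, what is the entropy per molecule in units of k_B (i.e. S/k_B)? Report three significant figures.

Eᵢ/kT = 0.63694, 2.2293, 3.5032, 4.1401, 4.7771.
Z = Σ gᵢe^(−Eᵢ/kT) = 1·e^(−0.63694) + 6·e^(−2.2293) + 6·e^(−3.5032) + 3·e^(−4.1401) + 3·e^(−4.7771) = 0.52891 + 0.64562 + 0.18061 + 0.047764 + 0.025261 = 1.4282.
⟨E⟩ = Σ EᵢPᵢ = 5.9962 ε.
S/k_B = ln Z + ⟨E⟩/kT = ln(1.4282) + 5.9962/3.14 = 0.35641 + 1.9096 = 2.27.

2.27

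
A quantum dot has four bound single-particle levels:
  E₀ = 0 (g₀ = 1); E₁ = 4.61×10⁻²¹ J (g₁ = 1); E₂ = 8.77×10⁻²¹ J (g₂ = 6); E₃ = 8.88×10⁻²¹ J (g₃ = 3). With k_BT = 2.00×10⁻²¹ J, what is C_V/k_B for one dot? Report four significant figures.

1.854

Eᵢ/kT = 0, 2.30500, 4.38500, 4.44000.
Z = Σ gᵢe^(−Eᵢ/kT) = 1·e^(−0) + 1·e^(−2.30500) + 6·e^(−4.38500) + 3·e^(−4.44000) = 1.00000 + 0.0997588 + 0.0747773 + 0.0353878 = 1.20992.
⟨E⟩ = 1.18184, ⟨E²⟩ = 8.81208.
C_V/k_B = (⟨E²⟩ − ⟨E⟩²)/(kT)² = (8.81208 − 1.39675)/4.00000 = 1.854.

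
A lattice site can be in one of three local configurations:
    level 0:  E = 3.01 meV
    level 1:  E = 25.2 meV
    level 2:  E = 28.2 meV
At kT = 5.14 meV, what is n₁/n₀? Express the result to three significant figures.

0.0133

n₁/n₀ = exp[−(E₁−E₀)/kT] = exp(−(22.19 meV)/(5.14 meV)) = exp(-4.3171) = 0.0133.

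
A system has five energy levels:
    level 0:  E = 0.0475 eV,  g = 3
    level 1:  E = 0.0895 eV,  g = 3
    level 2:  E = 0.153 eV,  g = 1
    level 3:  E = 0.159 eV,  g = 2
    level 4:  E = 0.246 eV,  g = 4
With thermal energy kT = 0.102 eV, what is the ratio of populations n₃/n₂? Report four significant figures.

n₃/n₂ = (g₃/g₂) exp[−(E₃−E₂)/kT] = (2/1) × exp(−(0.006 eV)/(0.102 eV)) = (2/1) × exp(-0.0588235) = 1.886.

1.886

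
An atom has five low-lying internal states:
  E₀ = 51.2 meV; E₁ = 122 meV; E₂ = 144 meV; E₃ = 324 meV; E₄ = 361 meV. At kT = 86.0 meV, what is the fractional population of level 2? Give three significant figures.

0.184

Eᵢ/kT = 0.59535, 1.4186, 1.6744, 3.7674, 4.1977.
Z = Σ e^(−Eᵢ/kT) = e^(−0.59535) + e^(−1.4186) + e^(−1.6744) + e^(−3.7674) + e^(−4.1977) = 0.55137 + 0.24205 + 0.18742 + 0.023112 + 0.015030 = 1.0190.
P₂ = e^(−E₂/kT) / Z = 0.18742/1.0190 = 0.184.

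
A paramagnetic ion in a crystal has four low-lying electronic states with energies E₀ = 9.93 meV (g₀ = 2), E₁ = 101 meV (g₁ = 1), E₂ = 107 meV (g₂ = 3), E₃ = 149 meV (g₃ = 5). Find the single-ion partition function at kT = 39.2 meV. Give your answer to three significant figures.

Eᵢ/kT = 0.25332, 2.5765, 2.7296, 3.8010.
Z = Σ gᵢe^(−Eᵢ/kT) = 2·e^(−0.25332) + 1·e^(−2.5765) + 3·e^(−2.7296) + 5·e^(−3.8010) = 1.5524 + 0.076040 + 0.19574 + 0.11174 = 1.9359.

Z = 1.94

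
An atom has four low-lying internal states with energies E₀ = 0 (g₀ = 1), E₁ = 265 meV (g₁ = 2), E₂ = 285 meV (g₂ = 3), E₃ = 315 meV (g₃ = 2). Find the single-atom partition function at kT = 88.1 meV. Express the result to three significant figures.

Eᵢ/kT = 0, 3.0079, 3.2350, 3.5755.
Z = Σ gᵢe^(−Eᵢ/kT) = 1·e^(−0) + 2·e^(−3.0079) + 3·e^(−3.2350) + 2·e^(−3.5755) = 1.0000 + 0.098791 + 0.11808 + 0.056003 = 1.2729.

Z = 1.27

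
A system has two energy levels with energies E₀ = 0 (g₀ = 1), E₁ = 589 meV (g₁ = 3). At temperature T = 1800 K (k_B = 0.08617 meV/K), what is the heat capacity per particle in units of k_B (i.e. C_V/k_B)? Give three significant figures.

0.852

k_BT = 0.08617 × 1800 K = 155.11 meV.
Eᵢ/kT = 0, 3.7973.
Z = Σ gᵢe^(−Eᵢ/kT) = 1·e^(−0) + 3·e^(−3.7973) = 1.0000 + 0.067294 = 1.0673.
⟨E⟩ = 37.137 meV, ⟨E²⟩ = 21874 meV².
C_V/k_B = (⟨E²⟩ − ⟨E⟩²)/(kT)² = (21874 − 1379.2)/24059 = 0.852.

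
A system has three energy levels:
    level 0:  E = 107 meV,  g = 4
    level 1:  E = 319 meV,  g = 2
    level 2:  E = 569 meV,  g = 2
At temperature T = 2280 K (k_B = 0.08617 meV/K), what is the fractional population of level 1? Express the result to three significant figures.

k_BT = 0.08617 × 2280 K = 196.47 meV.
Eᵢ/kT = 0.54461, 1.6237, 2.8961.
Z = Σ gᵢe^(−Eᵢ/kT) = 4·e^(−0.54461) + 2·e^(−1.6237) + 2·e^(−2.8961) = 2.3203 + 0.39434 + 0.11048 = 2.8251.
P₁ = g₁ e^(−E₁/kT) / Z = 0.39434/2.8251 = 0.140.

0.140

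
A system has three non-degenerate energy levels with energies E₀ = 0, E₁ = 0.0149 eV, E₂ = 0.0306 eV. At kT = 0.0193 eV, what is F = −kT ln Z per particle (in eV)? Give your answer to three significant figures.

-0.00986 eV

Eᵢ/kT = 0, 0.77202, 1.5855.
Z = Σ e^(−Eᵢ/kT) = e^(−0) + e^(−0.77202) + e^(−1.5855) = 1.0000 + 0.46208 + 0.20485 = 1.6669.
F = −kT ln Z = −0.0193 × ln(1.6669) = −0.0193 × 0.51097 = -0.00986 eV.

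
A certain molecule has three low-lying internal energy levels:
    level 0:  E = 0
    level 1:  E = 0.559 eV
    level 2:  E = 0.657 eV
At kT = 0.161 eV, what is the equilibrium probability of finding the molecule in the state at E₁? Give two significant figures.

Eᵢ/kT = 0, 3.472, 4.081.
Z = Σ e^(−Eᵢ/kT) = e^(−0) + e^(−3.472) + e^(−4.081) = 1.000 + 0.03105 + 0.01689 = 1.048.
P₁ = e^(−E₁/kT) / Z = 0.03105/1.048 = 0.030.

0.030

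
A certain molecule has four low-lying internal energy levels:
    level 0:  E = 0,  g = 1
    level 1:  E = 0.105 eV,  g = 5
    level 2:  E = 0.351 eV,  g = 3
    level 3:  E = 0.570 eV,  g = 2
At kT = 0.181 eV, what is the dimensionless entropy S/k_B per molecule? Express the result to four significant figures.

Eᵢ/kT = 0, 0.580110, 1.93923, 3.14917.
Z = Σ gᵢe^(−Eᵢ/kT) = 1·e^(−0) + 5·e^(−0.580110) + 3·e^(−1.93923) + 2·e^(−3.14917) = 1.00000 + 2.79918 + 0.431444 + 0.0857754 = 4.31640.
⟨E⟩ = Σ EᵢPᵢ = 0.114503 eV.
S/k_B = ln Z + ⟨E⟩/kT = ln(4.31640) + 0.114503/0.181 = 1.46242 + 0.632613 = 2.095.

2.095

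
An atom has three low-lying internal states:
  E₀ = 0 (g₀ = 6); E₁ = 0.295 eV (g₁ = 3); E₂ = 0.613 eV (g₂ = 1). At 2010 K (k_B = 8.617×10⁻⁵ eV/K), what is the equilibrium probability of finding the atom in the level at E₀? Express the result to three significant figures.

0.913

k_BT = 8.617×10⁻⁵ × 2010 K = 0.17320 eV.
Eᵢ/kT = 0, 1.7032, 3.5393.
Z = Σ gᵢe^(−Eᵢ/kT) = 6·e^(−0) + 3·e^(−1.7032) + 1·e^(−3.5393) = 6.0000 + 0.54630 + 0.029034 = 6.5753.
P₀ = g₀ e^(−E₀/kT) / Z = 6.0000/6.5753 = 0.913.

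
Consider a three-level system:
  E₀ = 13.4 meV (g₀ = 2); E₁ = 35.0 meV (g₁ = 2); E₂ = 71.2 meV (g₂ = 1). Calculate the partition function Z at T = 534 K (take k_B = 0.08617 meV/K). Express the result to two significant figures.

k_BT = 0.08617 × 534 K = 46.01 meV.
Eᵢ/kT = 0.2912, 0.7607, 1.547.
Z = Σ gᵢe^(−Eᵢ/kT) = 2·e^(−0.2912) + 2·e^(−0.7607) + 1·e^(−1.547) = 1.495 + 0.9347 + 0.2129 = 2.643.

Z = 2.6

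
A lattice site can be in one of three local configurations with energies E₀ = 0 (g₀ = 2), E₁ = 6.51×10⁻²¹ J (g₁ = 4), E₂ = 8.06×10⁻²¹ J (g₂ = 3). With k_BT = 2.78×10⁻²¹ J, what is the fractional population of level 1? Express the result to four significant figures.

0.1509

Eᵢ/kT = 0, 2.34173, 2.89928.
Z = Σ gᵢe^(−Eᵢ/kT) = 2·e^(−0) + 4·e^(−2.34173) + 3·e^(−2.89928) = 2.00000 + 0.384645 + 0.165189 = 2.54983.
P₁ = g₁ e^(−E₁/kT) / Z = 0.384645/2.54983 = 0.1509.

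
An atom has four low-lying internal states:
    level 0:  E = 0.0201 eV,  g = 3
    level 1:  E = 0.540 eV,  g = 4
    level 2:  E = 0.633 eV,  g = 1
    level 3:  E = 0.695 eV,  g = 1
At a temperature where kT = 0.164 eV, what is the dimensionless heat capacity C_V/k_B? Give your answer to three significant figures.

Eᵢ/kT = 0.12256, 3.2927, 3.8598, 4.2378.
Z = Σ gᵢe^(−Eᵢ/kT) = 3·e^(−0.12256) + 4·e^(−3.2927) + 1·e^(−3.8598) + 1·e^(−4.2378) = 2.6540 + 0.14861 + 0.021072 + 0.014439 = 2.8381.
⟨E⟩ = 0.055308 eV, ⟨E²⟩ = 0.021079 eV².
C_V/k_B = (⟨E²⟩ − ⟨E⟩²)/(kT)² = (0.021079 − 0.0030590)/0.026896 = 0.670.

0.670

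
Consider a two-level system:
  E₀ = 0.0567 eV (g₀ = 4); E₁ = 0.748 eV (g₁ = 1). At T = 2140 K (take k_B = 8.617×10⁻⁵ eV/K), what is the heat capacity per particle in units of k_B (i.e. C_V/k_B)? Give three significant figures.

k_BT = 8.617×10⁻⁵ × 2140 K = 0.18440 eV.
Eᵢ/kT = 0.30748, 4.0564.
Z = Σ gᵢe^(−Eᵢ/kT) = 4·e^(−0.30748) + 1·e^(−4.0564) = 2.9412 + 0.017311 = 2.9585.
⟨E⟩ = 0.060745 eV, ⟨E²⟩ = 0.0064699 eV².
C_V/k_B = (⟨E²⟩ − ⟨E⟩²)/(kT)² = (0.0064699 − 0.0036900)/0.034003 = 0.0818.

0.0818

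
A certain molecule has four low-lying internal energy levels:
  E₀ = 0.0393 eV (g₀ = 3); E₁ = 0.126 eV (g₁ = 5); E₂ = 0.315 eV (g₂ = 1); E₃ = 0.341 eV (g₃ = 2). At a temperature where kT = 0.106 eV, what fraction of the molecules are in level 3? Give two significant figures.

0.022

Eᵢ/kT = 0.3708, 1.189, 2.972, 3.217.
Z = Σ gᵢe^(−Eᵢ/kT) = 3·e^(−0.3708) + 5·e^(−1.189) + 1·e^(−2.972) + 2·e^(−3.217) = 2.071 + 1.523 + 0.05120 + 0.08015 = 3.725.
P₃ = g₃ e^(−E₃/kT) / Z = 0.08015/3.725 = 0.022.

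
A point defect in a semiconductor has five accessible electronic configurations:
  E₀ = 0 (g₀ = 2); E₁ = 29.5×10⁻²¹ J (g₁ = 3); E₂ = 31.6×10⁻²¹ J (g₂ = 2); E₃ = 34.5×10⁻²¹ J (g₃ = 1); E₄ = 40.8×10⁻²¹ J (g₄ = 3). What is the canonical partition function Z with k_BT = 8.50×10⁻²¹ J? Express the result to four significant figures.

Eᵢ/kT = 0, 3.47059, 3.71765, 4.05882, 4.80000.
Z = Σ gᵢe^(−Eᵢ/kT) = 2·e^(−0) + 3·e^(−3.47059) + 2·e^(−3.71765) + 1·e^(−4.05882) + 3·e^(−4.80000) = 2.00000 + 0.0932960 + 0.0485820 + 0.0172694 + 0.0246892 = 2.18384.

Z = 2.184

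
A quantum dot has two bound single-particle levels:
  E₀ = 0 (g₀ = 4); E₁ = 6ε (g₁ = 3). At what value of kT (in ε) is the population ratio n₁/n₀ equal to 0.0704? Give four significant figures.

n₁/n₀ = (g₁/g₀) exp[−(E₁−E₀)/kT] = 0.0704.
⇒ (E₁−E₀)/kT = ln((3/4)/0.0704) = ln(10.6534) = 2.36588.
kT = 6ε / 2.36588 = 2.536 ε.

2.536 ε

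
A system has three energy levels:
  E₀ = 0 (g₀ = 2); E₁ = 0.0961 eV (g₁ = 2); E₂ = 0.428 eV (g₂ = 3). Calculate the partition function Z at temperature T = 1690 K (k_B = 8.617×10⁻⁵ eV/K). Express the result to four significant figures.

k_BT = 8.617×10⁻⁵ × 1690 K = 0.145627 eV.
Eᵢ/kT = 0, 0.659905, 2.93902.
Z = Σ gᵢe^(−Eᵢ/kT) = 2·e^(−0) + 2·e^(−0.659905) + 3·e^(−2.93902) = 2.00000 + 1.03380 + 0.158753 = 3.19255.

Z = 3.193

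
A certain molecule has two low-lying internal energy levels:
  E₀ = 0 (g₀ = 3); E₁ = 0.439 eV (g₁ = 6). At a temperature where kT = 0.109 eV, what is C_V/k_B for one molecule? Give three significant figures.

0.539

Eᵢ/kT = 0, 4.0275.
Z = Σ gᵢe^(−Eᵢ/kT) = 3·e^(−0) + 6·e^(−4.0275) = 3.0000 + 0.10691 = 3.1069.
⟨E⟩ = 0.015106 eV, ⟨E²⟩ = 0.0066316 eV².
C_V/k_B = (⟨E²⟩ − ⟨E⟩²)/(kT)² = (0.0066316 − 0.00022819)/0.011881 = 0.539.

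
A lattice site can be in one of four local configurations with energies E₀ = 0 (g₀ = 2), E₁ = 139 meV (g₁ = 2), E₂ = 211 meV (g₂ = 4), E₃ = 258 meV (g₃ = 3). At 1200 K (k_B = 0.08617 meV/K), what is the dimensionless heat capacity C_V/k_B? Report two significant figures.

k_BT = 0.08617 × 1200 K = 103.4 meV.
Eᵢ/kT = 0, 1.344, 2.041, 2.495.
Z = Σ gᵢe^(−Eᵢ/kT) = 2·e^(−0) + 2·e^(−1.344) + 4·e^(−2.041) + 3·e^(−2.495) = 2.000 + 0.5216 + 0.5196 + 0.2475 = 3.289.
⟨E⟩ = 74.79 meV, ⟨E²⟩ = 15110 meV².
C_V/k_B = (⟨E²⟩ − ⟨E⟩²)/(kT)² = (15110 − 5594)/10690 = 0.89.

0.89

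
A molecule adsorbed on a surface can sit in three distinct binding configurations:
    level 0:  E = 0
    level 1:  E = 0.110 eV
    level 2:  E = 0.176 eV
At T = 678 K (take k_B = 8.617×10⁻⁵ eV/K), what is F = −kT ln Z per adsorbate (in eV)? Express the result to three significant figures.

k_BT = 8.617×10⁻⁵ × 678 K = 0.058423 eV.
Eᵢ/kT = 0, 1.8828, 3.0125.
Z = Σ e^(−Eᵢ/kT) = e^(−0) + e^(−1.8828) + e^(−3.0125) = 1.0000 + 0.15216 + 0.049169 = 1.2013.
F = −kT ln Z = −0.058423 × ln(1.2013) = −0.058423 × 0.18340 = -0.0107 eV.

-0.0107 eV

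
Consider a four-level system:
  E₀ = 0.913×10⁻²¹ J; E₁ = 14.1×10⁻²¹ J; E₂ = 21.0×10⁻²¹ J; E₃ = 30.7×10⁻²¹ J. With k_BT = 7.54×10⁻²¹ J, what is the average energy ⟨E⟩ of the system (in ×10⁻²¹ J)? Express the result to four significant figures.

Eᵢ/kT = 0.121088, 1.87003, 2.78515, 4.07162.
Z = Σ e^(−Eᵢ/kT) = e^(−0.121088) + e^(−1.87003) + e^(−2.78515) + e^(−4.07162) = 0.885956 + 0.154119 + 0.0617198 + 0.0170497 = 1.11884.
⟨E⟩ = Σ Eᵢ e^(−Eᵢ/kT) / Z = (0.913·0.885956 + 14.1·0.154119 + 21.0·0.0617198 + 30.7·0.0170497) / 1.11884 = 4.291 ×10⁻²¹ J.

4.291 ×10⁻²¹ J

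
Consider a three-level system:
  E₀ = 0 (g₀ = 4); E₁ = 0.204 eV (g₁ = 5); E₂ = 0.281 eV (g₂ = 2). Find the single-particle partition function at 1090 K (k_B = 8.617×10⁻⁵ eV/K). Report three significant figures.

k_BT = 8.617×10⁻⁵ × 1090 K = 0.093925 eV.
Eᵢ/kT = 0, 2.1719, 2.9917.
Z = Σ gᵢe^(−Eᵢ/kT) = 4·e^(−0) + 5·e^(−2.1719) + 2·e^(−2.9917) = 4.0000 + 0.56980 + 0.10040 = 4.6702.

Z = 4.67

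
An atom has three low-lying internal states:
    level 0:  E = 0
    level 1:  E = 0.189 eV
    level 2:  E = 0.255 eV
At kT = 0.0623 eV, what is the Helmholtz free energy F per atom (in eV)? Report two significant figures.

Eᵢ/kT = 0, 3.034, 4.093.
Z = Σ e^(−Eᵢ/kT) = e^(−0) + e^(−3.034) + e^(−4.093) = 1.000 + 0.04812 + 0.01669 = 1.065.
F = −kT ln Z = −0.0623 × ln(1.065) = −0.0623 × 0.06297 = -0.0039 eV.

-0.0039 eV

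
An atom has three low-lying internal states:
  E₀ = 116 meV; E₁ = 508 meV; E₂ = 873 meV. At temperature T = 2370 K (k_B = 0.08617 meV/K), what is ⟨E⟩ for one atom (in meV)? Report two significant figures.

k_BT = 0.08617 × 2370 K = 204.2 meV.
Eᵢ/kT = 0.5681, 2.488, 4.275.
Z = Σ e^(−Eᵢ/kT) = e^(−0.5681) + e^(−2.488) + e^(−4.275) = 0.5666 + 0.08308 + 0.01391 = 0.6636.
⟨E⟩ = Σ Eᵢ e^(−Eᵢ/kT) / Z = (116·0.5666 + 508·0.08308 + 873·0.01391) / 0.6636 = 180 meV.

180 meV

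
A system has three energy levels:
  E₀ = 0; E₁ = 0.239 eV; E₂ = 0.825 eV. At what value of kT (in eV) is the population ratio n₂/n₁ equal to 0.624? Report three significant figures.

1.24 eV

n₂/n₁ = exp[−(E₂−E₁)/kT] = 0.624.
⇒ (E₂−E₁)/kT = ln(1/0.624) = ln(1.6026) = 0.47163.
kT = 0.586 eV / 0.47163 = 1.24 eV.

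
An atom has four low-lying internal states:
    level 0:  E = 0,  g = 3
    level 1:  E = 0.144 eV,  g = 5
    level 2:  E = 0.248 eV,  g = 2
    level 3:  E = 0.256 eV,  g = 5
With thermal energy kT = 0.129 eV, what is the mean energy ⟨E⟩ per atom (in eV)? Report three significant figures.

Eᵢ/kT = 0, 1.1163, 1.9225, 1.9845.
Z = Σ gᵢe^(−Eᵢ/kT) = 3·e^(−0) + 5·e^(−1.1163) + 2·e^(−1.9225) + 5·e^(−1.9845) = 3.0000 + 1.6374 + 0.29248 + 0.68725 = 5.6171.
⟨E⟩ = Σ Eᵢ gᵢe^(−Eᵢ/kT) / Z = (0·3.0000 + 0.144·1.6374 + 0.248·0.29248 + 0.256·0.68725) / 5.6171 = 0.0862 eV.

0.0862 eV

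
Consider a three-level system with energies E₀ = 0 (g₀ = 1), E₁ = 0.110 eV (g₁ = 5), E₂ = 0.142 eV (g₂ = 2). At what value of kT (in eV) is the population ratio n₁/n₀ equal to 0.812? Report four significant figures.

0.06052 eV

n₁/n₀ = (g₁/g₀) exp[−(E₁−E₀)/kT] = 0.812.
⇒ (E₁−E₀)/kT = ln((5/1)/0.812) = ln(6.15764) = 1.81769.
kT = 0.110 eV / 1.81769 = 0.06052 eV.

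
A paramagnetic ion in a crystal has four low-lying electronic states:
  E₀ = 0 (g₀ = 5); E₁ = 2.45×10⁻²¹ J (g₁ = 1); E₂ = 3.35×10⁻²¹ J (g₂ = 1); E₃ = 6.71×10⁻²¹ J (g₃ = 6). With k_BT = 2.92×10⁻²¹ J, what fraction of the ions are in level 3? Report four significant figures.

0.09489

Eᵢ/kT = 0, 0.839041, 1.14726, 2.29795.
Z = Σ gᵢe^(−Eᵢ/kT) = 5·e^(−0) + 1·e^(−0.839041) + 1·e^(−1.14726) + 6·e^(−2.29795) = 5.00000 + 0.432125 + 0.317506 + 0.602788 = 6.35242.
P₃ = g₃ e^(−E₃/kT) / Z = 0.602788/6.35242 = 0.09489.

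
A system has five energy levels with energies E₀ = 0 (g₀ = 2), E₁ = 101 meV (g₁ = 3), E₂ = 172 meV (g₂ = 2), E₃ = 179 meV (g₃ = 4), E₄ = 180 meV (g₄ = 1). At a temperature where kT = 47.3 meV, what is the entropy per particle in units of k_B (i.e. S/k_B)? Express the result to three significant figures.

1.47

Eᵢ/kT = 0, 2.1353, 3.6364, 3.7844, 3.8055.
Z = Σ gᵢe^(−Eᵢ/kT) = 2·e^(−0) + 3·e^(−2.1353) + 2·e^(−3.6364) + 4·e^(−3.7844) + 1·e^(−3.8055) = 2.0000 + 0.35463 + 0.052694 + 0.090890 + 0.022248 = 2.5205.
⟨E⟩ = Σ EᵢPᵢ = 25.850 meV.
S/k_B = ln Z + ⟨E⟩/kT = ln(2.5205) + 25.850/47.3 = 0.92446 + 0.54651 = 1.47.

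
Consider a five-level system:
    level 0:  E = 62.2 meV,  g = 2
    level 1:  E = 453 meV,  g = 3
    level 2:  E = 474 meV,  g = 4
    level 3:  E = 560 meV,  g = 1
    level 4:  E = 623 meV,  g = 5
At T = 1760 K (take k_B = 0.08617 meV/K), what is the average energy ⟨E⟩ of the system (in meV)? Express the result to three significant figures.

k_BT = 0.08617 × 1760 K = 151.66 meV.
Eᵢ/kT = 0.41013, 2.9869, 3.1254, 3.6925, 4.1079.
Z = Σ gᵢe^(−Eᵢ/kT) = 2·e^(−0.41013) + 3·e^(−2.9869) + 4·e^(−3.1254) + 1·e^(−3.6925) + 5·e^(−4.1079) = 1.3271 + 0.15133 + 0.17568 + 0.024910 + 0.082211 = 1.7612.
⟨E⟩ = Σ Eᵢ gᵢe^(−Eᵢ/kT) / Z = (62.2·1.3271 + 453·0.15133 + 474·0.17568 + 560·0.024910 + 623·0.082211) / 1.7612 = 170 meV.

170 meV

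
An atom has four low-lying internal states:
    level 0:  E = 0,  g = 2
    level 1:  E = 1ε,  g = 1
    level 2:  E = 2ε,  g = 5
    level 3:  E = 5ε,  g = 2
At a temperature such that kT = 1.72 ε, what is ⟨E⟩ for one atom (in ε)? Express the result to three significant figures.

Eᵢ/kT = 0, 0.58140, 1.1628, 2.9070.
Z = Σ gᵢe^(−Eᵢ/kT) = 2·e^(−0) + 1·e^(−0.58140) + 5·e^(−1.1628) + 2·e^(−2.9070) = 2.0000 + 0.55912 + 1.5630 + 0.10928 = 4.2314.
⟨E⟩ = Σ Eᵢ gᵢe^(−Eᵢ/kT) / Z = (0·2.0000 + 1·0.55912 + 2·1.5630 + 5·0.10928) / 4.2314 = 1.00 ε.

1.00 ε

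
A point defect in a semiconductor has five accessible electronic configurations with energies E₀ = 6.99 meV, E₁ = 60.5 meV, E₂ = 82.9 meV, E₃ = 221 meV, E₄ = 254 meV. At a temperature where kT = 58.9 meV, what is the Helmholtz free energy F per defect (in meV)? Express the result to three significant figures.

-25.0 meV

Eᵢ/kT = 0.11868, 1.0272, 1.4075, 3.7521, 4.3124.
Z = Σ e^(−Eᵢ/kT) = e^(−0.11868) + e^(−1.0272) + e^(−1.4075) + e^(−3.7521) + e^(−4.3124) = 0.88809 + 0.35801 + 0.24475 + 0.023468 + 0.013401 = 1.5277.
F = −kT ln Z = −58.9 × ln(1.5277) = −58.9 × 0.42376 = -25.0 meV.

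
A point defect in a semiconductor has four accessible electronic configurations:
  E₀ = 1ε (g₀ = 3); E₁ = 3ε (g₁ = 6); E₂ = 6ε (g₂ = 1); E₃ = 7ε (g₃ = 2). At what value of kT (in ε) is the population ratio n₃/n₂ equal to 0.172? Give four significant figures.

n₃/n₂ = (g₃/g₂) exp[−(E₃−E₂)/kT] = 0.172.
⇒ (E₃−E₂)/kT = ln((2/1)/0.172) = ln(11.6279) = 2.45341.
kT = 1ε / 2.45341 = 0.4076 ε.

0.4076 ε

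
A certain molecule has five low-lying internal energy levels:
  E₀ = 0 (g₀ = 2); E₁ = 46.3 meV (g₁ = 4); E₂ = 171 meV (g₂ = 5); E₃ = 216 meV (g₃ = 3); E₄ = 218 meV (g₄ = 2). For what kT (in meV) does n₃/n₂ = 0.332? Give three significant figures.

n₃/n₂ = (g₃/g₂) exp[−(E₃−E₂)/kT] = 0.332.
⇒ (E₃−E₂)/kT = ln((3/5)/0.332) = ln(1.8072) = 0.59178.
kT = 45 meV / 0.59178 = 76.0 meV.

76.0 meV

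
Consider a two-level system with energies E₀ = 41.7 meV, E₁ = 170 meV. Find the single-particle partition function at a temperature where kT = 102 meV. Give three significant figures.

Z = 0.853

Eᵢ/kT = 0.40882, 1.6667.
Z = Σ e^(−Eᵢ/kT) = e^(−0.40882) + e^(−1.6667) = 0.66443 + 0.18887 = 0.85330.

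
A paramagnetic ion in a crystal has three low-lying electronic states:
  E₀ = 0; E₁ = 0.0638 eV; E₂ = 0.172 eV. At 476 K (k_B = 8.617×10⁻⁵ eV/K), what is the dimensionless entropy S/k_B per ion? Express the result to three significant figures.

k_BT = 8.617×10⁻⁵ × 476 K = 0.041017 eV.
Eᵢ/kT = 0, 1.5555, 4.1934.
Z = Σ e^(−Eᵢ/kT) = e^(−0) + e^(−1.5555) + e^(−4.1934) = 1.0000 + 0.21108 + 0.015095 = 1.2262.
⟨E⟩ = Σ EᵢPᵢ = 0.013100 eV.
S/k_B = ln Z + ⟨E⟩/kT = ln(1.2262) + 0.013100/0.041017 = 0.20392 + 0.31938 = 0.523.

0.523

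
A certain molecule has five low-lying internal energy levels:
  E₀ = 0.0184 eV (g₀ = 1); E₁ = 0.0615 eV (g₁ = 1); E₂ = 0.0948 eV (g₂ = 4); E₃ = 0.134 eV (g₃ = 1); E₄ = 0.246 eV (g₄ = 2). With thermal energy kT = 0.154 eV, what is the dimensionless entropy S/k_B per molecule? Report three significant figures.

2.11

Eᵢ/kT = 0.11948, 0.39935, 0.61558, 0.87013, 1.5974.
Z = Σ gᵢe^(−Eᵢ/kT) = 1·e^(−0.11948) + 1·e^(−0.39935) + 4·e^(−0.61558) + 1·e^(−0.87013) + 2·e^(−1.5974) = 0.88738 + 0.67076 + 2.1613 + 0.41890 + 0.40484 = 4.5432.
⟨E⟩ = Σ EᵢPᵢ = 0.092048 eV.
S/k_B = ln Z + ⟨E⟩/kT = ln(4.5432) + 0.092048/0.154 = 1.5136 + 0.59771 = 2.11.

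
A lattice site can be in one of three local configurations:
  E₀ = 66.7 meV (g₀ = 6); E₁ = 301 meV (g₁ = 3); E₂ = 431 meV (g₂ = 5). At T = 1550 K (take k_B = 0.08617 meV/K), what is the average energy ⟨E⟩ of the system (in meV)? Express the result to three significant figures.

k_BT = 0.08617 × 1550 K = 133.56 meV.
Eᵢ/kT = 0.49940, 2.2537, 3.2270.
Z = Σ gᵢe^(−Eᵢ/kT) = 6·e^(−0.49940) + 3·e^(−2.2537) + 5·e^(−3.2270) = 3.6414 + 0.31503 + 0.19838 = 4.1548.
⟨E⟩ = Σ Eᵢ gᵢe^(−Eᵢ/kT) / Z = (66.7·3.6414 + 301·0.31503 + 431·0.19838) / 4.1548 = 102 meV.

102 meV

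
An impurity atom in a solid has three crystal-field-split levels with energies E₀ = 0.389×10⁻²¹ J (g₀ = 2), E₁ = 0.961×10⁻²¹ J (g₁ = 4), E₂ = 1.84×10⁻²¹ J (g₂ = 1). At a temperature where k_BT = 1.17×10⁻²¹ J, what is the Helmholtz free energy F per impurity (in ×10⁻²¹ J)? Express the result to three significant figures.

-1.43 ×10⁻²¹ J

Eᵢ/kT = 0.33248, 0.82137, 1.5726.
Z = Σ gᵢe^(−Eᵢ/kT) = 2·e^(−0.33248) + 4·e^(−0.82137) + 1·e^(−1.5726) = 1.4343 + 1.7593 + 0.20750 = 3.4011.
F = −kT ln Z = −1.17 × ln(3.4011) = −1.17 × 1.2241 = -1.43 ×10⁻²¹ J.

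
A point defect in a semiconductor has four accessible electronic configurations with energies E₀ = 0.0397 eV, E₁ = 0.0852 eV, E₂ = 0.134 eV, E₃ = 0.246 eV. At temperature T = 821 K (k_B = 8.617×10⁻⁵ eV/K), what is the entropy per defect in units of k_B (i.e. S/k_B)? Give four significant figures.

k_BT = 8.617×10⁻⁵ × 821 K = 0.0707456 eV.
Eᵢ/kT = 0.561166, 1.20432, 1.89411, 3.47725.
Z = Σ e^(−Eᵢ/kT) = e^(−0.561166) + e^(−1.20432) + e^(−1.89411) + e^(−3.47725) = 0.570543 + 0.299896 + 0.150452 + 0.0308922 = 1.05178.
⟨E⟩ = Σ EᵢPᵢ = 0.0722221 eV.
S/k_B = ln Z + ⟨E⟩/kT = ln(1.05178) + 0.0722221/0.0707456 = 0.0504840 + 1.02087 = 1.071.

1.071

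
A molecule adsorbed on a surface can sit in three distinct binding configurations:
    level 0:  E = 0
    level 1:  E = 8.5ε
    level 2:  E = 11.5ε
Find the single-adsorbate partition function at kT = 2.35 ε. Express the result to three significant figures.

Z = 1.03

Eᵢ/kT = 0, 3.6170, 4.8936.
Z = Σ e^(−Eᵢ/kT) = e^(−0) + e^(−3.6170) + e^(−4.8936) = 1.0000 + 0.026863 + 0.0074944 = 1.0344.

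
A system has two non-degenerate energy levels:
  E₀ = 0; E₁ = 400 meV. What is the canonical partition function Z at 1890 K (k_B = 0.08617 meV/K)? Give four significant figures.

Z = 1.086

k_BT = 0.08617 × 1890 K = 162.861 meV.
Eᵢ/kT = 0, 2.45608.
Z = Σ e^(−Eᵢ/kT) = e^(−0) + e^(−2.45608) = 1.00000 + 0.0857705 = 1.08577.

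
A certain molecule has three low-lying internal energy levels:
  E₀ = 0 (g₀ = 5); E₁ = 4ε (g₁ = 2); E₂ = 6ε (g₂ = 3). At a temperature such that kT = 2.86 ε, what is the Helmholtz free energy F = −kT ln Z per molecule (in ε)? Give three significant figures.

Eᵢ/kT = 0, 1.3986, 2.0979.
Z = Σ gᵢe^(−Eᵢ/kT) = 5·e^(−0) + 2·e^(−1.3986) + 3·e^(−2.0979) = 5.0000 + 0.49388 + 0.36814 = 5.8620.
F = −kT ln Z = −2.86 × ln(5.8620) = −2.86 × 1.7685 = -5.06 ε.

-5.06 ε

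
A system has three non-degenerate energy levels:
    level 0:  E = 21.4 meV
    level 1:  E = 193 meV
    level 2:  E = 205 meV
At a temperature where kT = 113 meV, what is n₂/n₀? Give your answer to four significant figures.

n₂/n₀ = exp[−(E₂−E₀)/kT] = exp(−(183.6 meV)/(113 meV)) = exp(-1.62478) = 0.1970.

0.1970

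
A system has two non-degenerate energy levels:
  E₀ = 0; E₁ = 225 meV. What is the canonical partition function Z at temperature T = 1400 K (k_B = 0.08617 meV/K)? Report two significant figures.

k_BT = 0.08617 × 1400 K = 120.6 meV.
Eᵢ/kT = 0, 1.866.
Z = Σ e^(−Eᵢ/kT) = e^(−0) + e^(−1.866) = 1.000 + 0.1547 = 1.155.

Z = 1.2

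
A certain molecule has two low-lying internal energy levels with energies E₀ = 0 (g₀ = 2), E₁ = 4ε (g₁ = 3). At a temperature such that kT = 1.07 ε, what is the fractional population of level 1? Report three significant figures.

Eᵢ/kT = 0, 3.7383.
Z = Σ gᵢe^(−Eᵢ/kT) = 2·e^(−0) + 3·e^(−3.7383) = 2.0000 + 0.071384 = 2.0714.
P₁ = g₁ e^(−E₁/kT) / Z = 0.071384/2.0714 = 0.0345.

0.0345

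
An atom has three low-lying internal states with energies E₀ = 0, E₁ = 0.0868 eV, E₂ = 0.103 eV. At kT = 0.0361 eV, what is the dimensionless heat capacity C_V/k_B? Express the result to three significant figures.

0.753

Eᵢ/kT = 0, 2.4044, 2.8532.
Z = Σ e^(−Eᵢ/kT) = e^(−0) + e^(−2.4044) + e^(−2.8532) = 1.0000 + 0.090320 + 0.057660 = 1.1480.
⟨E⟩ = 0.012002 eV, ⟨E²⟩ = 0.0011256 eV².
C_V/k_B = (⟨E²⟩ − ⟨E⟩²)/(kT)² = (0.0011256 − 0.00014405)/0.0013032 = 0.753.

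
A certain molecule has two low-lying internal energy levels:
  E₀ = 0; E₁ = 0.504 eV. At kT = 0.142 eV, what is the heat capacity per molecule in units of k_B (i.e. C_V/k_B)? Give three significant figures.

0.342

Eᵢ/kT = 0, 3.5493.
Z = Σ e^(−Eᵢ/kT) = e^(−0) + e^(−3.5493) = 1.0000 + 0.028745 = 1.0287.
⟨E⟩ = 0.014083 eV, ⟨E²⟩ = 0.0070980 eV².
C_V/k_B = (⟨E²⟩ − ⟨E⟩²)/(kT)² = (0.0070980 − 0.00019833)/0.020164 = 0.342.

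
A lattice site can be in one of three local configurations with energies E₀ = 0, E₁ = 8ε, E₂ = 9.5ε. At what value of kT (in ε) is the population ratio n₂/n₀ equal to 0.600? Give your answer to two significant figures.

n₂/n₀ = exp[−(E₂−E₀)/kT] = 0.600.
⇒ (E₂−E₀)/kT = ln(1/0.600) = ln(1.667) = 0.5110.
kT = 9.5ε / 0.5110 = 19 ε.

19 ε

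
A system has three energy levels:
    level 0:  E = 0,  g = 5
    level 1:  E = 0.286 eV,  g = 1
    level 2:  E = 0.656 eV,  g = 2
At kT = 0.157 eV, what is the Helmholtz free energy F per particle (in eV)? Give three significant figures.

Eᵢ/kT = 0, 1.8217, 4.1783.
Z = Σ gᵢe^(−Eᵢ/kT) = 5·e^(−0) + 1·e^(−1.8217) + 2·e^(−4.1783) = 5.0000 + 0.16175 + 0.030649 = 5.1924.
F = −kT ln Z = −0.157 × ln(5.1924) = −0.157 × 1.6472 = -0.259 eV.

-0.259 eV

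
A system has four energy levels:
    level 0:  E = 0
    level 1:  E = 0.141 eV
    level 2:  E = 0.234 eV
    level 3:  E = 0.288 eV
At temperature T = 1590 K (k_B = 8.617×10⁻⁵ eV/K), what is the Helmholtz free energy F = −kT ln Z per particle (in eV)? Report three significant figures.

-0.0695 eV

k_BT = 8.617×10⁻⁵ × 1590 K = 0.13701 eV.
Eᵢ/kT = 0, 1.0291, 1.7079, 2.1020.
Z = Σ e^(−Eᵢ/kT) = e^(−0) + e^(−1.0291) + e^(−1.7079) + e^(−2.1020) = 1.0000 + 0.35733 + 0.18125 + 0.12221 = 1.6608.
F = −kT ln Z = −0.13701 × ln(1.6608) = −0.13701 × 0.50730 = -0.0695 eV.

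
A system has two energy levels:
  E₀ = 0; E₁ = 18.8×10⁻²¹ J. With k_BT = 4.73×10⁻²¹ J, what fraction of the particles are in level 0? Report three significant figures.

0.982

Eᵢ/kT = 0, 3.9746.
Z = Σ e^(−Eᵢ/kT) = e^(−0) + e^(−3.9746) = 1.0000 + 0.018787 = 1.0188.
P₀ = e^(−E₀/kT) / Z = 1.0000/1.0188 = 0.982.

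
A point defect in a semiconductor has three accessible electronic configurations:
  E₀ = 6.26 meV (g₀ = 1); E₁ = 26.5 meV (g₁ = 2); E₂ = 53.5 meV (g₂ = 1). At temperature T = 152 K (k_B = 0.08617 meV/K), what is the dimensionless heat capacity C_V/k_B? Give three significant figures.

0.672

k_BT = 0.08617 × 152 K = 13.098 meV.
Eᵢ/kT = 0.47794, 2.0232, 4.0846.
Z = Σ gᵢe^(−Eᵢ/kT) = 1·e^(−0.47794) + 2·e^(−2.0232) + 1·e^(−4.0846) = 0.62006 + 0.26446 + 0.016830 = 0.90135.
⟨E⟩ = 13.081 meV, ⟨E²⟩ = 286.45 meV².
C_V/k_B = (⟨E²⟩ − ⟨E⟩²)/(kT)² = (286.45 − 171.11)/171.56 = 0.672.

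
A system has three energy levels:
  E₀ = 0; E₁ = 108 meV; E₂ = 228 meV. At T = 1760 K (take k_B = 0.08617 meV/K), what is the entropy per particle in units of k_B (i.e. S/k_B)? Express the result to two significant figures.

k_BT = 0.08617 × 1760 K = 151.7 meV.
Eᵢ/kT = 0, 0.7119, 1.503.
Z = Σ e^(−Eᵢ/kT) = e^(−0) + e^(−0.7119) + e^(−1.503) = 1.000 + 0.4907 + 0.2225 = 1.713.
⟨E⟩ = Σ EᵢPᵢ = 60.55 meV.
S/k_B = ln Z + ⟨E⟩/kT = ln(1.713) + 60.55/151.7 = 0.5382 + 0.3991 = 0.94.

0.94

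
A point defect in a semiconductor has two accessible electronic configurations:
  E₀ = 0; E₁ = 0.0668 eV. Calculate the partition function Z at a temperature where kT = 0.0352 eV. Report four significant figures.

Z = 1.150

Eᵢ/kT = 0, 1.89773.
Z = Σ e^(−Eᵢ/kT) = e^(−0) + e^(−1.89773) = 1.00000 + 0.149909 = 1.14991.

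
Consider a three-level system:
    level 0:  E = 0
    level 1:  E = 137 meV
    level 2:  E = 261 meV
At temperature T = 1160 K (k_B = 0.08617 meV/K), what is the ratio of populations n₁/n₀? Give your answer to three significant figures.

0.254

k_BT = 0.08617 × 1160 K = 99.957 meV.
n₁/n₀ = exp[−(E₁−E₀)/kT] = exp(−(137 meV)/(99.957 meV)) = exp(-1.3706) = 0.254.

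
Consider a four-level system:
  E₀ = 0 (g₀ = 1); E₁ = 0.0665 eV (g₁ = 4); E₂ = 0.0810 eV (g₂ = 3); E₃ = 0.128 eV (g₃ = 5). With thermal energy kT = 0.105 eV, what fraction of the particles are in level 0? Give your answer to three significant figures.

Eᵢ/kT = 0, 0.63333, 0.77143, 1.2190.
Z = Σ gᵢe^(−Eᵢ/kT) = 1·e^(−0) + 4·e^(−0.63333) + 3·e^(−0.77143) + 5·e^(−1.2190) = 1.0000 + 2.1233 + 1.3871 + 1.4776 = 5.9880.
P₀ = g₀ e^(−E₀/kT) / Z = 1.0000/5.9880 = 0.167.

0.167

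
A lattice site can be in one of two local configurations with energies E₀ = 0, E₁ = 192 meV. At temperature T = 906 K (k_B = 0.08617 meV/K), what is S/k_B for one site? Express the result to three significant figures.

k_BT = 0.08617 × 906 K = 78.070 meV.
Eᵢ/kT = 0, 2.4593.
Z = Σ e^(−Eᵢ/kT) = e^(−0) + e^(−2.4593) = 1.0000 + 0.085495 = 1.0855.
⟨E⟩ = Σ EᵢPᵢ = 15.122 meV.
S/k_B = ln Z + ⟨E⟩/kT = ln(1.0855) + 15.122/78.070 = 0.082041 + 0.19370 = 0.276.

0.276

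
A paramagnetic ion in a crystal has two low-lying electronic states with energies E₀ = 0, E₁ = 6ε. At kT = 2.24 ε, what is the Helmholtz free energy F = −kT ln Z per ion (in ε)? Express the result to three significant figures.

-0.149 ε

Eᵢ/kT = 0, 2.6786.
Z = Σ e^(−Eᵢ/kT) = e^(−0) + e^(−2.6786) = 1.0000 + 0.068659 = 1.0687.
F = −kT ln Z = −2.24 × ln(1.0687) = −2.24 × 0.066443 = -0.149 ε.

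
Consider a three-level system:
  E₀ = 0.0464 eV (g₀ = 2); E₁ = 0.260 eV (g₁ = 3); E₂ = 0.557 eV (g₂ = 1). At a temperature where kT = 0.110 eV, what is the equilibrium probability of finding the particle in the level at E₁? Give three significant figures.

Eᵢ/kT = 0.42182, 2.3636, 5.0636.
Z = Σ gᵢe^(−Eᵢ/kT) = 2·e^(−0.42182) + 3·e^(−2.3636) + 1·e^(−5.0636) = 1.3117 + 0.28224 + 0.0063228 = 1.6003.
P₁ = g₁ e^(−E₁/kT) / Z = 0.28224/1.6003 = 0.176.

0.176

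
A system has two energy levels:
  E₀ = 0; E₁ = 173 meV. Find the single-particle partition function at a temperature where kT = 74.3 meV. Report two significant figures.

Z = 1.1

Eᵢ/kT = 0, 2.328.
Z = Σ e^(−Eᵢ/kT) = e^(−0) + e^(−2.328) = 1.000 + 0.09749 = 1.097.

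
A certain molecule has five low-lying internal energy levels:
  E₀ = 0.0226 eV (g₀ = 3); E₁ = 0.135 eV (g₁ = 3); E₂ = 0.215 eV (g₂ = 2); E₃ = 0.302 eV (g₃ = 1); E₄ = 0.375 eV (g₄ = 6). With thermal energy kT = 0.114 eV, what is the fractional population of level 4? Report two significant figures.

Eᵢ/kT = 0.1982, 1.184, 1.886, 2.649, 3.289.
Z = Σ gᵢe^(−Eᵢ/kT) = 3·e^(−0.1982) + 3·e^(−1.184) + 2·e^(−1.886) + 1·e^(−2.649) + 6·e^(−3.289) = 2.461 + 0.9182 + 0.3034 + 0.07072 + 0.2237 = 3.977.
P₄ = g₄ e^(−E₄/kT) / Z = 0.2237/3.977 = 0.056.

0.056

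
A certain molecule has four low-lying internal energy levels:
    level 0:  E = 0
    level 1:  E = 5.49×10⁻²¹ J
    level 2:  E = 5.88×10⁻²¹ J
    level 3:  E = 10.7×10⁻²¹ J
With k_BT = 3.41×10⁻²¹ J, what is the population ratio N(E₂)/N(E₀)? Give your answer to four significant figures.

0.1783

n₂/n₀ = exp[−(E₂−E₀)/kT] = exp(−(5.88 ×10⁻²¹ J)/(3.41 ×10⁻²¹ J)) = exp(-1.72434) = 0.1783.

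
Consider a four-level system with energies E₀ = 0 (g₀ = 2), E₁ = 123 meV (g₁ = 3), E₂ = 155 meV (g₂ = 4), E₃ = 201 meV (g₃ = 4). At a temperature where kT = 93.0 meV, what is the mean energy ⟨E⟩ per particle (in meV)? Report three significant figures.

Eᵢ/kT = 0, 1.3226, 1.6667, 2.1613.
Z = Σ gᵢe^(−Eᵢ/kT) = 2·e^(−0) + 3·e^(−1.3226) + 4·e^(−1.6667) + 4·e^(−2.1613) = 2.0000 + 0.79932 + 0.75548 + 0.46070 = 4.0155.
⟨E⟩ = Σ Eᵢ gᵢe^(−Eᵢ/kT) / Z = (0·2.0000 + 123·0.79932 + 155·0.75548 + 201·0.46070) / 4.0155 = 76.7 meV.

76.7 meV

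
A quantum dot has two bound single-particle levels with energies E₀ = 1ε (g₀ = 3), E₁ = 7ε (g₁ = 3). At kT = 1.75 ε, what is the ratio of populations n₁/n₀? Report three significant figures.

n₁/n₀ = (g₁/g₀) exp[−(E₁−E₀)/kT] = (3/3) × exp(−(6ε)/(1.75ε)) = (3/3) × exp(-3.4286) = 0.0324.

0.0324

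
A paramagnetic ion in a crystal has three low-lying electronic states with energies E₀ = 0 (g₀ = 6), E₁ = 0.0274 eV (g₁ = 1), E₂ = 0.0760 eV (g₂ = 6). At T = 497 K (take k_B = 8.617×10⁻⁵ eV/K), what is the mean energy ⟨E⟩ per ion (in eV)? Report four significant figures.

k_BT = 8.617×10⁻⁵ × 497 K = 0.0428265 eV.
Eᵢ/kT = 0, 0.639791, 1.77460.
Z = Σ gᵢe^(−Eᵢ/kT) = 6·e^(−0) + 1·e^(−0.639791) + 6·e^(−1.77460) = 6.00000 + 0.527403 + 1.01731 = 7.54471.
⟨E⟩ = Σ Eᵢ gᵢe^(−Eᵢ/kT) / Z = (0·6.00000 + 0.0274·0.527403 + 0.0760·1.01731) / 7.54471 = 0.01216 eV.

0.01216 eV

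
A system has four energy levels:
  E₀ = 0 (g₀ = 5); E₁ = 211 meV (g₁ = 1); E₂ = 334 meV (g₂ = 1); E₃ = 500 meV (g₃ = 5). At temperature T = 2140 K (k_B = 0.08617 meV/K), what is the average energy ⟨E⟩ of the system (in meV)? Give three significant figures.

49.5 meV

k_BT = 0.08617 × 2140 K = 184.40 meV.
Eᵢ/kT = 0, 1.1443, 1.8113, 2.7115.
Z = Σ gᵢe^(−Eᵢ/kT) = 5·e^(−0) + 1·e^(−1.1443) + 1·e^(−1.8113) + 5·e^(−2.7115) = 5.0000 + 0.31845 + 0.16344 + 0.33219 = 5.8141.
⟨E⟩ = Σ Eᵢ gᵢe^(−Eᵢ/kT) / Z = (0·5.0000 + 211·0.31845 + 334·0.16344 + 500·0.33219) / 5.8141 = 49.5 meV.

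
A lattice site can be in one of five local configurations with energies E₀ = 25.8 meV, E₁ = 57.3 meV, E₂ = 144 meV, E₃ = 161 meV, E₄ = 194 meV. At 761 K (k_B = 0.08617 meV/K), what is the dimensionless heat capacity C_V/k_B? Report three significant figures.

k_BT = 0.08617 × 761 K = 65.575 meV.
Eᵢ/kT = 0.39344, 0.87381, 2.1960, 2.4552, 2.9584.
Z = Σ e^(−Eᵢ/kT) = e^(−0.39344) + e^(−0.87381) + e^(−2.1960) + e^(−2.4552) + e^(−2.9584) = 0.67473 + 0.41736 + 0.11125 + 0.085846 + 0.051902 = 1.3411.
⟨E⟩ = 60.572 meV, ⟨E²⟩ = 6192.6 meV².
C_V/k_B = (⟨E²⟩ − ⟨E⟩²)/(kT)² = (6192.6 − 3669.0)/4300.1 = 0.587.

0.587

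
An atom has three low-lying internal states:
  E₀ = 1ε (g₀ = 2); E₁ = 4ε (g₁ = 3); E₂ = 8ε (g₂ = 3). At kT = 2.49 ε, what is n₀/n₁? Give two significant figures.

n₀/n₁ = (g₀/g₁) exp[−(E₀−E₁)/kT] = (2/3) × exp(−(-3ε)/(2.49ε)) = (2/3) × exp(1.205) = 2.2.

2.2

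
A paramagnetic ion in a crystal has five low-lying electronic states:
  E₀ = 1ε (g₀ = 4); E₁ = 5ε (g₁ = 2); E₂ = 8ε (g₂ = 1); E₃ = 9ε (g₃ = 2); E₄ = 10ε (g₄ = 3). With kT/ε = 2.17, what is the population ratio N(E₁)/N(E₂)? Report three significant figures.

n₁/n₂ = (g₁/g₂) exp[−(E₁−E₂)/kT] = (2/1) × exp(−(-3ε)/(2.17ε)) = (2/1) × exp(1.3825) = 7.97.

7.97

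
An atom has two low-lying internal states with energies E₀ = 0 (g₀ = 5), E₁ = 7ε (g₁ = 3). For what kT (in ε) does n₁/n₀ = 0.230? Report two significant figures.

n₁/n₀ = (g₁/g₀) exp[−(E₁−E₀)/kT] = 0.230.
⇒ (E₁−E₀)/kT = ln((3/5)/0.230) = ln(2.609) = 0.9590.
kT = 7ε / 0.9590 = 7.3 ε.

7.3 ε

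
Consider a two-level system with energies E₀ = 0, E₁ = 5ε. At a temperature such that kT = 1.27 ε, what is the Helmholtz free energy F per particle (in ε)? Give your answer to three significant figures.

-0.0245 ε

Eᵢ/kT = 0, 3.9370.
Z = Σ e^(−Eᵢ/kT) = e^(−0) + e^(−3.9370) = 1.0000 + 0.019507 = 1.0195.
F = −kT ln Z = −1.27 × ln(1.0195) = −1.27 × 0.019312 = -0.0245 ε.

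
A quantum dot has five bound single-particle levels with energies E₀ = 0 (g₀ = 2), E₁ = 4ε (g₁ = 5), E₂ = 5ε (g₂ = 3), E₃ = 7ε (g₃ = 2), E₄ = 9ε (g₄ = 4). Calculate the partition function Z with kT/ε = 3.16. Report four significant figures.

Eᵢ/kT = 0, 1.26582, 1.58228, 2.21519, 2.84810.
Z = Σ gᵢe^(−Eᵢ/kT) = 2·e^(−0) + 5·e^(−1.26582) + 3·e^(−1.58228) + 2·e^(−2.21519) + 4·e^(−2.84810) = 2.00000 + 1.41004 + 0.616518 + 0.218266 + 0.231817 = 4.47664.

Z = 4.477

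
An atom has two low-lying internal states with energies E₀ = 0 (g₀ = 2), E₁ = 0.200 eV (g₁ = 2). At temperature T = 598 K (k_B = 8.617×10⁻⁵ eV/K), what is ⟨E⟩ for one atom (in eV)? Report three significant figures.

0.00404 eV

k_BT = 8.617×10⁻⁵ × 598 K = 0.051530 eV.
Eᵢ/kT = 0, 3.8812.
Z = Σ gᵢe^(−Eᵢ/kT) = 2·e^(−0) + 2·e^(−3.8812) = 2.0000 + 0.041252 = 2.0413.
⟨E⟩ = Σ Eᵢ gᵢe^(−Eᵢ/kT) / Z = (0·2.0000 + 0.200·0.041252) / 2.0413 = 0.00404 eV.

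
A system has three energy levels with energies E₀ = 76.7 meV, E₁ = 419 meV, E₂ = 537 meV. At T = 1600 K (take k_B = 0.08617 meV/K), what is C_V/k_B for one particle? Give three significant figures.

k_BT = 0.08617 × 1600 K = 137.87 meV.
Eᵢ/kT = 0.55632, 3.0391, 3.8950.
Z = Σ e^(−Eᵢ/kT) = e^(−0.55632) + e^(−3.0391) + e^(−3.8950) = 0.57331 + 0.047878 + 0.020343 = 0.64153.
⟨E⟩ = 116.84 meV, ⟨E²⟩ = 27504 meV².
C_V/k_B = (⟨E²⟩ − ⟨E⟩²)/(kT)² = (27504 − 13652)/19008 = 0.729.

0.729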